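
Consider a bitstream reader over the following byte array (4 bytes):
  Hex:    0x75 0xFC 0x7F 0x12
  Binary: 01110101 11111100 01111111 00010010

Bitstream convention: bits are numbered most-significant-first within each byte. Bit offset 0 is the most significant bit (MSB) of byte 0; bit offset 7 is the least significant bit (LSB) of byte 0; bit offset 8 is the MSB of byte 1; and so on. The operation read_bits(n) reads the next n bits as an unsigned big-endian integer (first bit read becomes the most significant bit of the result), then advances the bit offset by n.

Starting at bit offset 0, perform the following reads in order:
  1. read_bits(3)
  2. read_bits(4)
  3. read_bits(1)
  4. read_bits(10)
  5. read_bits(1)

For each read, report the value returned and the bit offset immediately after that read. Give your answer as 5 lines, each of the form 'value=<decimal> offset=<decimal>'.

Answer: value=3 offset=3
value=10 offset=7
value=1 offset=8
value=1009 offset=18
value=1 offset=19

Derivation:
Read 1: bits[0:3] width=3 -> value=3 (bin 011); offset now 3 = byte 0 bit 3; 29 bits remain
Read 2: bits[3:7] width=4 -> value=10 (bin 1010); offset now 7 = byte 0 bit 7; 25 bits remain
Read 3: bits[7:8] width=1 -> value=1 (bin 1); offset now 8 = byte 1 bit 0; 24 bits remain
Read 4: bits[8:18] width=10 -> value=1009 (bin 1111110001); offset now 18 = byte 2 bit 2; 14 bits remain
Read 5: bits[18:19] width=1 -> value=1 (bin 1); offset now 19 = byte 2 bit 3; 13 bits remain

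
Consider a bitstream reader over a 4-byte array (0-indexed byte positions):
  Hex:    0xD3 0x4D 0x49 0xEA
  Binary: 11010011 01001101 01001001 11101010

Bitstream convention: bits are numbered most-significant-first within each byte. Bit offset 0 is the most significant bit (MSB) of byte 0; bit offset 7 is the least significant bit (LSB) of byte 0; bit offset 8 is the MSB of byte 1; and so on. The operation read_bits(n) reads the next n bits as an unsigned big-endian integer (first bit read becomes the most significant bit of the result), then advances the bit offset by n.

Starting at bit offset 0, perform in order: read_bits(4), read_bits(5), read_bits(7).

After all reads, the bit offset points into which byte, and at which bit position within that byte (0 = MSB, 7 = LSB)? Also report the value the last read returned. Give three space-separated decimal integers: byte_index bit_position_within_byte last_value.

Read 1: bits[0:4] width=4 -> value=13 (bin 1101); offset now 4 = byte 0 bit 4; 28 bits remain
Read 2: bits[4:9] width=5 -> value=6 (bin 00110); offset now 9 = byte 1 bit 1; 23 bits remain
Read 3: bits[9:16] width=7 -> value=77 (bin 1001101); offset now 16 = byte 2 bit 0; 16 bits remain

Answer: 2 0 77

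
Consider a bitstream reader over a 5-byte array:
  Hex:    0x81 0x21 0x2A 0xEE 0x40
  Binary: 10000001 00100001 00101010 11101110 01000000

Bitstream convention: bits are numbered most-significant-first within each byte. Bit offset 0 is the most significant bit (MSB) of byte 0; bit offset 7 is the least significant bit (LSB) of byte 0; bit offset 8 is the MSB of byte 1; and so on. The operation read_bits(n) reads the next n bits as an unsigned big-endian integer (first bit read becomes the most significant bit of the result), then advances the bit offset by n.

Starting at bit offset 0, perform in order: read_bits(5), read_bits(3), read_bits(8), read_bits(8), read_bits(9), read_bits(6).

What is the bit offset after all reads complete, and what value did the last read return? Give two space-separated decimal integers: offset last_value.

Answer: 39 32

Derivation:
Read 1: bits[0:5] width=5 -> value=16 (bin 10000); offset now 5 = byte 0 bit 5; 35 bits remain
Read 2: bits[5:8] width=3 -> value=1 (bin 001); offset now 8 = byte 1 bit 0; 32 bits remain
Read 3: bits[8:16] width=8 -> value=33 (bin 00100001); offset now 16 = byte 2 bit 0; 24 bits remain
Read 4: bits[16:24] width=8 -> value=42 (bin 00101010); offset now 24 = byte 3 bit 0; 16 bits remain
Read 5: bits[24:33] width=9 -> value=476 (bin 111011100); offset now 33 = byte 4 bit 1; 7 bits remain
Read 6: bits[33:39] width=6 -> value=32 (bin 100000); offset now 39 = byte 4 bit 7; 1 bits remain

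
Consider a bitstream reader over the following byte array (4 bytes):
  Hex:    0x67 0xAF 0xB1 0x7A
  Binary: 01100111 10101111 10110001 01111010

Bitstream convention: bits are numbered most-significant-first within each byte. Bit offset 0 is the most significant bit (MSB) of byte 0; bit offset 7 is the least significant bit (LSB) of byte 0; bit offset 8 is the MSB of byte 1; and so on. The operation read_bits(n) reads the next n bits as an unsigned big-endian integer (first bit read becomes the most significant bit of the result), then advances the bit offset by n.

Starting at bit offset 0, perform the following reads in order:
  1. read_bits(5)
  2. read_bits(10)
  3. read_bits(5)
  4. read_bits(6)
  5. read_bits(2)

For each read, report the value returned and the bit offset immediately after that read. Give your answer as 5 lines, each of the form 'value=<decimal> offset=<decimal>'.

Answer: value=12 offset=5
value=983 offset=15
value=27 offset=20
value=5 offset=26
value=3 offset=28

Derivation:
Read 1: bits[0:5] width=5 -> value=12 (bin 01100); offset now 5 = byte 0 bit 5; 27 bits remain
Read 2: bits[5:15] width=10 -> value=983 (bin 1111010111); offset now 15 = byte 1 bit 7; 17 bits remain
Read 3: bits[15:20] width=5 -> value=27 (bin 11011); offset now 20 = byte 2 bit 4; 12 bits remain
Read 4: bits[20:26] width=6 -> value=5 (bin 000101); offset now 26 = byte 3 bit 2; 6 bits remain
Read 5: bits[26:28] width=2 -> value=3 (bin 11); offset now 28 = byte 3 bit 4; 4 bits remain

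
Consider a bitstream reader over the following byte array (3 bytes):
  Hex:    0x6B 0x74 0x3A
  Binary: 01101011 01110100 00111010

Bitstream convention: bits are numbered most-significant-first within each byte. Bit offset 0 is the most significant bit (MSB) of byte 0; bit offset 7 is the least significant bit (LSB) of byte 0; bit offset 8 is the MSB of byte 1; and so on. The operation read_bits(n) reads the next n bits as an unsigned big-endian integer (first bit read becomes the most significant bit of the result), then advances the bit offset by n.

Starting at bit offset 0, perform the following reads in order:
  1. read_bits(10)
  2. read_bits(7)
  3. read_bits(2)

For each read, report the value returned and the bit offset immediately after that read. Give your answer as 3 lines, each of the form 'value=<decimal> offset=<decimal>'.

Answer: value=429 offset=10
value=104 offset=17
value=1 offset=19

Derivation:
Read 1: bits[0:10] width=10 -> value=429 (bin 0110101101); offset now 10 = byte 1 bit 2; 14 bits remain
Read 2: bits[10:17] width=7 -> value=104 (bin 1101000); offset now 17 = byte 2 bit 1; 7 bits remain
Read 3: bits[17:19] width=2 -> value=1 (bin 01); offset now 19 = byte 2 bit 3; 5 bits remain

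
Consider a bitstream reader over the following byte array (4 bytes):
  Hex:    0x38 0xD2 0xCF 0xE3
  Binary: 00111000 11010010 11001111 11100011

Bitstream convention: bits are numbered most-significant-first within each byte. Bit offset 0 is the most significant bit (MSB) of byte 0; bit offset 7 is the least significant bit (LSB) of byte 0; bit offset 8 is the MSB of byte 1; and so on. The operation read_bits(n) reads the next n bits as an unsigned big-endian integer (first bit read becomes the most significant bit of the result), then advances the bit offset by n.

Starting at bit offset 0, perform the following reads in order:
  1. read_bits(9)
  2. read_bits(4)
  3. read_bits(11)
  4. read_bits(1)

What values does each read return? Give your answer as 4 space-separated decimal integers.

Answer: 113 10 719 1

Derivation:
Read 1: bits[0:9] width=9 -> value=113 (bin 001110001); offset now 9 = byte 1 bit 1; 23 bits remain
Read 2: bits[9:13] width=4 -> value=10 (bin 1010); offset now 13 = byte 1 bit 5; 19 bits remain
Read 3: bits[13:24] width=11 -> value=719 (bin 01011001111); offset now 24 = byte 3 bit 0; 8 bits remain
Read 4: bits[24:25] width=1 -> value=1 (bin 1); offset now 25 = byte 3 bit 1; 7 bits remain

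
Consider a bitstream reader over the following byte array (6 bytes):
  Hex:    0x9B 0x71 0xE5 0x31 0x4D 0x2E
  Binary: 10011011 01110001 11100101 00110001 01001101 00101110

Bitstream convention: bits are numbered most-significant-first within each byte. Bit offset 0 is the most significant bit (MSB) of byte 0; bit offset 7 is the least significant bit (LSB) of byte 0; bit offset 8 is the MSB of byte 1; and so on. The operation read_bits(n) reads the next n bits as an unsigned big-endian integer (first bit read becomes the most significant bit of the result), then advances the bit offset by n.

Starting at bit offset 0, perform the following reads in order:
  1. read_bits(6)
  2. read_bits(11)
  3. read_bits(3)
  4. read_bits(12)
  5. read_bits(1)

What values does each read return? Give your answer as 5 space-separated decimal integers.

Answer: 38 1763 6 1329 0

Derivation:
Read 1: bits[0:6] width=6 -> value=38 (bin 100110); offset now 6 = byte 0 bit 6; 42 bits remain
Read 2: bits[6:17] width=11 -> value=1763 (bin 11011100011); offset now 17 = byte 2 bit 1; 31 bits remain
Read 3: bits[17:20] width=3 -> value=6 (bin 110); offset now 20 = byte 2 bit 4; 28 bits remain
Read 4: bits[20:32] width=12 -> value=1329 (bin 010100110001); offset now 32 = byte 4 bit 0; 16 bits remain
Read 5: bits[32:33] width=1 -> value=0 (bin 0); offset now 33 = byte 4 bit 1; 15 bits remain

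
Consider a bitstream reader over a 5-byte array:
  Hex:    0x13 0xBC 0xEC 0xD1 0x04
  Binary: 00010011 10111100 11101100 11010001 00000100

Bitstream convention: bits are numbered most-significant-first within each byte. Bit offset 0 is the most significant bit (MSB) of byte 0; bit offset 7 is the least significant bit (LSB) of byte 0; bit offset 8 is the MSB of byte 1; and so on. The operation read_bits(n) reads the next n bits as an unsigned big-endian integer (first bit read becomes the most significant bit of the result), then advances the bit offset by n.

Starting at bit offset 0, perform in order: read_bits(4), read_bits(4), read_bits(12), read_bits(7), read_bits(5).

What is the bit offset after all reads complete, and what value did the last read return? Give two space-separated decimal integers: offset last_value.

Answer: 32 17

Derivation:
Read 1: bits[0:4] width=4 -> value=1 (bin 0001); offset now 4 = byte 0 bit 4; 36 bits remain
Read 2: bits[4:8] width=4 -> value=3 (bin 0011); offset now 8 = byte 1 bit 0; 32 bits remain
Read 3: bits[8:20] width=12 -> value=3022 (bin 101111001110); offset now 20 = byte 2 bit 4; 20 bits remain
Read 4: bits[20:27] width=7 -> value=102 (bin 1100110); offset now 27 = byte 3 bit 3; 13 bits remain
Read 5: bits[27:32] width=5 -> value=17 (bin 10001); offset now 32 = byte 4 bit 0; 8 bits remain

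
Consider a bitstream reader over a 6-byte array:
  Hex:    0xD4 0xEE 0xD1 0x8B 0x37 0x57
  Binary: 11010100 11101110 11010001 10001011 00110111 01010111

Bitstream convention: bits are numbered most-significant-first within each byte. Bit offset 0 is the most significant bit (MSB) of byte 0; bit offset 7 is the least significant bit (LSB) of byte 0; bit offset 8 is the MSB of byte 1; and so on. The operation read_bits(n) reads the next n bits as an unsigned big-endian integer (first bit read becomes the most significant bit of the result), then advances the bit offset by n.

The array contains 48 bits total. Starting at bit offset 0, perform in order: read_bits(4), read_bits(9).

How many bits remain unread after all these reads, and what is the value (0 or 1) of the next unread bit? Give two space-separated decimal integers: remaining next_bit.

Answer: 35 1

Derivation:
Read 1: bits[0:4] width=4 -> value=13 (bin 1101); offset now 4 = byte 0 bit 4; 44 bits remain
Read 2: bits[4:13] width=9 -> value=157 (bin 010011101); offset now 13 = byte 1 bit 5; 35 bits remain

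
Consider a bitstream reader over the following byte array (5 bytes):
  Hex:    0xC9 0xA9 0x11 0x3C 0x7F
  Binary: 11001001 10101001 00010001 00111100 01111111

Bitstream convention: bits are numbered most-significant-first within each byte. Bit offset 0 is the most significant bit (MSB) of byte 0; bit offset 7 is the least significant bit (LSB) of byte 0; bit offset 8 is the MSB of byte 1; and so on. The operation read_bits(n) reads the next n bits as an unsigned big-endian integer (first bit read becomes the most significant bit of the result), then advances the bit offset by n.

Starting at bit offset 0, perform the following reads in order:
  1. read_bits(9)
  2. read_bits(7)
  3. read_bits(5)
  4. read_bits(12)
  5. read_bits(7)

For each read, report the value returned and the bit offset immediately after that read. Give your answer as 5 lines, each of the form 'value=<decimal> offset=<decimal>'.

Answer: value=403 offset=9
value=41 offset=16
value=2 offset=21
value=632 offset=33
value=127 offset=40

Derivation:
Read 1: bits[0:9] width=9 -> value=403 (bin 110010011); offset now 9 = byte 1 bit 1; 31 bits remain
Read 2: bits[9:16] width=7 -> value=41 (bin 0101001); offset now 16 = byte 2 bit 0; 24 bits remain
Read 3: bits[16:21] width=5 -> value=2 (bin 00010); offset now 21 = byte 2 bit 5; 19 bits remain
Read 4: bits[21:33] width=12 -> value=632 (bin 001001111000); offset now 33 = byte 4 bit 1; 7 bits remain
Read 5: bits[33:40] width=7 -> value=127 (bin 1111111); offset now 40 = byte 5 bit 0; 0 bits remain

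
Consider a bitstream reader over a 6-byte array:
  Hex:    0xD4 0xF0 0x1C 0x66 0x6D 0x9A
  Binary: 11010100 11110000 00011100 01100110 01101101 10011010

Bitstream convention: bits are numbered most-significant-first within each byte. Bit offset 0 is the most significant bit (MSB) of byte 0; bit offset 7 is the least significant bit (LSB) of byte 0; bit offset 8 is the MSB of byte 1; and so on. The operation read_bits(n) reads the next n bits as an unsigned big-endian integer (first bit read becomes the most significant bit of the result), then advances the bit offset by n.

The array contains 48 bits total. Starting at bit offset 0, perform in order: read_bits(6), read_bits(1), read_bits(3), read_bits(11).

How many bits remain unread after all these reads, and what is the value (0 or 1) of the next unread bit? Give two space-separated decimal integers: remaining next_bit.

Answer: 27 1

Derivation:
Read 1: bits[0:6] width=6 -> value=53 (bin 110101); offset now 6 = byte 0 bit 6; 42 bits remain
Read 2: bits[6:7] width=1 -> value=0 (bin 0); offset now 7 = byte 0 bit 7; 41 bits remain
Read 3: bits[7:10] width=3 -> value=3 (bin 011); offset now 10 = byte 1 bit 2; 38 bits remain
Read 4: bits[10:21] width=11 -> value=1539 (bin 11000000011); offset now 21 = byte 2 bit 5; 27 bits remain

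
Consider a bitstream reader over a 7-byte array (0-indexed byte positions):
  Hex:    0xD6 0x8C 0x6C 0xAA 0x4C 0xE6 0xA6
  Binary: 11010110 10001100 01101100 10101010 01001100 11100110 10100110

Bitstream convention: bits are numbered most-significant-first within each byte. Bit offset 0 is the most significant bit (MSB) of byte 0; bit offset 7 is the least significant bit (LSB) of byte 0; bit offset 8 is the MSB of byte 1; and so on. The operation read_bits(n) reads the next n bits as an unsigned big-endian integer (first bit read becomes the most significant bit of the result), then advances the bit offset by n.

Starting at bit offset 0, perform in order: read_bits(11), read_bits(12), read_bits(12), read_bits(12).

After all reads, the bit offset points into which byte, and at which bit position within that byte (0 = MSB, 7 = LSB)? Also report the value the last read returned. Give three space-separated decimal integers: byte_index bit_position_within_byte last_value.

Answer: 5 7 1651

Derivation:
Read 1: bits[0:11] width=11 -> value=1716 (bin 11010110100); offset now 11 = byte 1 bit 3; 45 bits remain
Read 2: bits[11:23] width=12 -> value=1590 (bin 011000110110); offset now 23 = byte 2 bit 7; 33 bits remain
Read 3: bits[23:35] width=12 -> value=1362 (bin 010101010010); offset now 35 = byte 4 bit 3; 21 bits remain
Read 4: bits[35:47] width=12 -> value=1651 (bin 011001110011); offset now 47 = byte 5 bit 7; 9 bits remain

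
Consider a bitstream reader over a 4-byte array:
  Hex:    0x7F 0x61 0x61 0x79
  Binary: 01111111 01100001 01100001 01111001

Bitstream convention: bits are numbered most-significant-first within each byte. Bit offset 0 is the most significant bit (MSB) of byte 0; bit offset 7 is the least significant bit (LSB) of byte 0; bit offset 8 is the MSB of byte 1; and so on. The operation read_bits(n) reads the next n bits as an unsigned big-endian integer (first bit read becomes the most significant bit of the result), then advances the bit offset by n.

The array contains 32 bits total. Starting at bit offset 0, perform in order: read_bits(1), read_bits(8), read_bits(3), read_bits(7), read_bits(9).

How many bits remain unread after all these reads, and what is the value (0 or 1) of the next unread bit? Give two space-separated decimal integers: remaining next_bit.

Read 1: bits[0:1] width=1 -> value=0 (bin 0); offset now 1 = byte 0 bit 1; 31 bits remain
Read 2: bits[1:9] width=8 -> value=254 (bin 11111110); offset now 9 = byte 1 bit 1; 23 bits remain
Read 3: bits[9:12] width=3 -> value=6 (bin 110); offset now 12 = byte 1 bit 4; 20 bits remain
Read 4: bits[12:19] width=7 -> value=11 (bin 0001011); offset now 19 = byte 2 bit 3; 13 bits remain
Read 5: bits[19:28] width=9 -> value=23 (bin 000010111); offset now 28 = byte 3 bit 4; 4 bits remain

Answer: 4 1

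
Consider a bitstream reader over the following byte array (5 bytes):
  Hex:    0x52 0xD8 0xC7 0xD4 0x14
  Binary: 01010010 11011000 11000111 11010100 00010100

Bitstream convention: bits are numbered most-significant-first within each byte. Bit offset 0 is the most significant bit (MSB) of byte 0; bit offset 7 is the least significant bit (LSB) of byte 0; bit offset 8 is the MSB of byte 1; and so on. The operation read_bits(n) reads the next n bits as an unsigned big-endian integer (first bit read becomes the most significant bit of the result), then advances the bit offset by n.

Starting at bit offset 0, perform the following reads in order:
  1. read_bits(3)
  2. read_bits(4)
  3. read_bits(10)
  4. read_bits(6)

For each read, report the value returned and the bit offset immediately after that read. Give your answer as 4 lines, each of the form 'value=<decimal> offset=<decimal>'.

Read 1: bits[0:3] width=3 -> value=2 (bin 010); offset now 3 = byte 0 bit 3; 37 bits remain
Read 2: bits[3:7] width=4 -> value=9 (bin 1001); offset now 7 = byte 0 bit 7; 33 bits remain
Read 3: bits[7:17] width=10 -> value=433 (bin 0110110001); offset now 17 = byte 2 bit 1; 23 bits remain
Read 4: bits[17:23] width=6 -> value=35 (bin 100011); offset now 23 = byte 2 bit 7; 17 bits remain

Answer: value=2 offset=3
value=9 offset=7
value=433 offset=17
value=35 offset=23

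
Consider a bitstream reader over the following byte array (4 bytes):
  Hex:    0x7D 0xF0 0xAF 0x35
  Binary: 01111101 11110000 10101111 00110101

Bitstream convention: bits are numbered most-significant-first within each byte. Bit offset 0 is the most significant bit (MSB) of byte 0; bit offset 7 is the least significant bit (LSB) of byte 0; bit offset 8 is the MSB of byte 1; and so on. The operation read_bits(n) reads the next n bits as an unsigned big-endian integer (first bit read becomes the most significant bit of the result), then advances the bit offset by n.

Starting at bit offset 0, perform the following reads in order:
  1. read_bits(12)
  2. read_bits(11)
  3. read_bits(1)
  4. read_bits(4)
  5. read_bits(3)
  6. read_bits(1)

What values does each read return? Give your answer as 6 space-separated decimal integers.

Read 1: bits[0:12] width=12 -> value=2015 (bin 011111011111); offset now 12 = byte 1 bit 4; 20 bits remain
Read 2: bits[12:23] width=11 -> value=87 (bin 00001010111); offset now 23 = byte 2 bit 7; 9 bits remain
Read 3: bits[23:24] width=1 -> value=1 (bin 1); offset now 24 = byte 3 bit 0; 8 bits remain
Read 4: bits[24:28] width=4 -> value=3 (bin 0011); offset now 28 = byte 3 bit 4; 4 bits remain
Read 5: bits[28:31] width=3 -> value=2 (bin 010); offset now 31 = byte 3 bit 7; 1 bits remain
Read 6: bits[31:32] width=1 -> value=1 (bin 1); offset now 32 = byte 4 bit 0; 0 bits remain

Answer: 2015 87 1 3 2 1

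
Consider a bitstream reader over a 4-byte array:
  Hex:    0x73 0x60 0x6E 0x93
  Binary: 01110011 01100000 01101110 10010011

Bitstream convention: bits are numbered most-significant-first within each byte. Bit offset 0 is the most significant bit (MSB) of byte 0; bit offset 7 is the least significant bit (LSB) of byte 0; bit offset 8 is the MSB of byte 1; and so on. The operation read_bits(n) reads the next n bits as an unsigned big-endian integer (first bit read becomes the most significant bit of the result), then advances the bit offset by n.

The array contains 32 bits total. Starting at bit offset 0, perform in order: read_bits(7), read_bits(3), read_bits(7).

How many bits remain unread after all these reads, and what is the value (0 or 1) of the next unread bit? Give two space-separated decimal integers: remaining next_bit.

Read 1: bits[0:7] width=7 -> value=57 (bin 0111001); offset now 7 = byte 0 bit 7; 25 bits remain
Read 2: bits[7:10] width=3 -> value=5 (bin 101); offset now 10 = byte 1 bit 2; 22 bits remain
Read 3: bits[10:17] width=7 -> value=64 (bin 1000000); offset now 17 = byte 2 bit 1; 15 bits remain

Answer: 15 1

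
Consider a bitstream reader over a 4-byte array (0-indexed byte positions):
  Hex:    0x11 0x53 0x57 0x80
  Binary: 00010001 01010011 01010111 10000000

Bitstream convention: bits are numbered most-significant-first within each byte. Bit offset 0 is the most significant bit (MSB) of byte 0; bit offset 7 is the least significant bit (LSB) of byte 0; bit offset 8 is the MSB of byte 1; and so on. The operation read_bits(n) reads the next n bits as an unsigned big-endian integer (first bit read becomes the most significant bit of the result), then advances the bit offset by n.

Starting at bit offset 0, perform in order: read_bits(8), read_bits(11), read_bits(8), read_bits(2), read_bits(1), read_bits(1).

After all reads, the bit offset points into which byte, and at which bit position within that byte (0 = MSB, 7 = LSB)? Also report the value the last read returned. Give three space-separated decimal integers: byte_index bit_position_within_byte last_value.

Answer: 3 7 0

Derivation:
Read 1: bits[0:8] width=8 -> value=17 (bin 00010001); offset now 8 = byte 1 bit 0; 24 bits remain
Read 2: bits[8:19] width=11 -> value=666 (bin 01010011010); offset now 19 = byte 2 bit 3; 13 bits remain
Read 3: bits[19:27] width=8 -> value=188 (bin 10111100); offset now 27 = byte 3 bit 3; 5 bits remain
Read 4: bits[27:29] width=2 -> value=0 (bin 00); offset now 29 = byte 3 bit 5; 3 bits remain
Read 5: bits[29:30] width=1 -> value=0 (bin 0); offset now 30 = byte 3 bit 6; 2 bits remain
Read 6: bits[30:31] width=1 -> value=0 (bin 0); offset now 31 = byte 3 bit 7; 1 bits remain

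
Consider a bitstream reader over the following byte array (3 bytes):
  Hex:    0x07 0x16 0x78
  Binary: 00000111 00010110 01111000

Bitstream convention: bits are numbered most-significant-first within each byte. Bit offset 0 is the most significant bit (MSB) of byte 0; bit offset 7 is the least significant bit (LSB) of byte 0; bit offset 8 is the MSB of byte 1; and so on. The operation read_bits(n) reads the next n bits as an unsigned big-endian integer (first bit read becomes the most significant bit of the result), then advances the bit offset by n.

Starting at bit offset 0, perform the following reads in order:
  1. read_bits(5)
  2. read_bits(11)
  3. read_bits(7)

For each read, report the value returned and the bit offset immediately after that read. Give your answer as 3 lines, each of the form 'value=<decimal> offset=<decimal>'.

Read 1: bits[0:5] width=5 -> value=0 (bin 00000); offset now 5 = byte 0 bit 5; 19 bits remain
Read 2: bits[5:16] width=11 -> value=1814 (bin 11100010110); offset now 16 = byte 2 bit 0; 8 bits remain
Read 3: bits[16:23] width=7 -> value=60 (bin 0111100); offset now 23 = byte 2 bit 7; 1 bits remain

Answer: value=0 offset=5
value=1814 offset=16
value=60 offset=23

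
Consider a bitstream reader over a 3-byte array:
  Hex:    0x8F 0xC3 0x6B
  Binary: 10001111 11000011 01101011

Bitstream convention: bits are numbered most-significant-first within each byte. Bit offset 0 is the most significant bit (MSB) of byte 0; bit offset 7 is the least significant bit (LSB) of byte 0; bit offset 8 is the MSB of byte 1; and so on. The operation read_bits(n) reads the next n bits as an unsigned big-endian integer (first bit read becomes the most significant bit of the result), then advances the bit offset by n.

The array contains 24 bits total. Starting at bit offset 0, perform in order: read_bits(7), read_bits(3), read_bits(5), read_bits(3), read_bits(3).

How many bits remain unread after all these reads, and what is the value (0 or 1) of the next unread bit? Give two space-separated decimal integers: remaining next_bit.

Answer: 3 0

Derivation:
Read 1: bits[0:7] width=7 -> value=71 (bin 1000111); offset now 7 = byte 0 bit 7; 17 bits remain
Read 2: bits[7:10] width=3 -> value=7 (bin 111); offset now 10 = byte 1 bit 2; 14 bits remain
Read 3: bits[10:15] width=5 -> value=1 (bin 00001); offset now 15 = byte 1 bit 7; 9 bits remain
Read 4: bits[15:18] width=3 -> value=5 (bin 101); offset now 18 = byte 2 bit 2; 6 bits remain
Read 5: bits[18:21] width=3 -> value=5 (bin 101); offset now 21 = byte 2 bit 5; 3 bits remain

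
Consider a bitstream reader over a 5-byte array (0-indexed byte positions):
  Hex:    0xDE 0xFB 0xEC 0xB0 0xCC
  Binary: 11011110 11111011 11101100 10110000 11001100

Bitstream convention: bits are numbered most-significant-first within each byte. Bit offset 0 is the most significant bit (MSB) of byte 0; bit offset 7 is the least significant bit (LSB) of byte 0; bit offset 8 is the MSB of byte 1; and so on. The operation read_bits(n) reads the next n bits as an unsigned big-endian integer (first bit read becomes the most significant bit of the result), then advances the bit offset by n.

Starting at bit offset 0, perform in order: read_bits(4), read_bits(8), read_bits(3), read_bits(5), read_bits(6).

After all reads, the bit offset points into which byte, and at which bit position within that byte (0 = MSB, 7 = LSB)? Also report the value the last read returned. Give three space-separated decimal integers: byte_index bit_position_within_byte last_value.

Answer: 3 2 50

Derivation:
Read 1: bits[0:4] width=4 -> value=13 (bin 1101); offset now 4 = byte 0 bit 4; 36 bits remain
Read 2: bits[4:12] width=8 -> value=239 (bin 11101111); offset now 12 = byte 1 bit 4; 28 bits remain
Read 3: bits[12:15] width=3 -> value=5 (bin 101); offset now 15 = byte 1 bit 7; 25 bits remain
Read 4: bits[15:20] width=5 -> value=30 (bin 11110); offset now 20 = byte 2 bit 4; 20 bits remain
Read 5: bits[20:26] width=6 -> value=50 (bin 110010); offset now 26 = byte 3 bit 2; 14 bits remain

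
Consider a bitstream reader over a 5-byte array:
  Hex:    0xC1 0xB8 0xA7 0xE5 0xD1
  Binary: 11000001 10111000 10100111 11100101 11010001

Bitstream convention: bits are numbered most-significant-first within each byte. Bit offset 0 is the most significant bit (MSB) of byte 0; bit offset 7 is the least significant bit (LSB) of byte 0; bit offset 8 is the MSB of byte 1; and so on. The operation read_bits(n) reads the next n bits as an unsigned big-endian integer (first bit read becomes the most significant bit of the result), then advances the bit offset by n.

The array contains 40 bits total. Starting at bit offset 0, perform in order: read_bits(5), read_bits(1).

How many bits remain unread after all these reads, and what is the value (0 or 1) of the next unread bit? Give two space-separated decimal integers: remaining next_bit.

Answer: 34 0

Derivation:
Read 1: bits[0:5] width=5 -> value=24 (bin 11000); offset now 5 = byte 0 bit 5; 35 bits remain
Read 2: bits[5:6] width=1 -> value=0 (bin 0); offset now 6 = byte 0 bit 6; 34 bits remain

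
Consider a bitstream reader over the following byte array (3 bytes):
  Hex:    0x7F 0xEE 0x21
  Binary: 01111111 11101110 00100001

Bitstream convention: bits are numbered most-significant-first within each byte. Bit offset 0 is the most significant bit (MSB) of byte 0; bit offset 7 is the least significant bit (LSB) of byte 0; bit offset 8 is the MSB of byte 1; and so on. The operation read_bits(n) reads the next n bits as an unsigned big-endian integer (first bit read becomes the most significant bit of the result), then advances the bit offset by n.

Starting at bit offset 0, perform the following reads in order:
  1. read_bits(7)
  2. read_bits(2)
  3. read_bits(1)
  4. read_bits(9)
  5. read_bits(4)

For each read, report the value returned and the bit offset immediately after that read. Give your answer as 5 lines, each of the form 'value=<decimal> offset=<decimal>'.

Answer: value=63 offset=7
value=3 offset=9
value=1 offset=10
value=369 offset=19
value=0 offset=23

Derivation:
Read 1: bits[0:7] width=7 -> value=63 (bin 0111111); offset now 7 = byte 0 bit 7; 17 bits remain
Read 2: bits[7:9] width=2 -> value=3 (bin 11); offset now 9 = byte 1 bit 1; 15 bits remain
Read 3: bits[9:10] width=1 -> value=1 (bin 1); offset now 10 = byte 1 bit 2; 14 bits remain
Read 4: bits[10:19] width=9 -> value=369 (bin 101110001); offset now 19 = byte 2 bit 3; 5 bits remain
Read 5: bits[19:23] width=4 -> value=0 (bin 0000); offset now 23 = byte 2 bit 7; 1 bits remain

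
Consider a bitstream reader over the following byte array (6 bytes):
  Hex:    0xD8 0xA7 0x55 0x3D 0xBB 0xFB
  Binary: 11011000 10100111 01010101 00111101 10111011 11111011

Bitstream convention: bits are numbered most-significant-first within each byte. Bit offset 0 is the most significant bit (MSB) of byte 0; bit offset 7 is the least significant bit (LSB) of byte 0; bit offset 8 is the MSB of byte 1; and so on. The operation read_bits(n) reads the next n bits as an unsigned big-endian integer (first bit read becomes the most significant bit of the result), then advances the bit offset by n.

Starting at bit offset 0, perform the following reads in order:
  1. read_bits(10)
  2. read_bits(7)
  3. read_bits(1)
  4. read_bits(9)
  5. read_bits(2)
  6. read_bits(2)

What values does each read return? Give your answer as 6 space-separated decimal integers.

Answer: 866 78 1 169 3 2

Derivation:
Read 1: bits[0:10] width=10 -> value=866 (bin 1101100010); offset now 10 = byte 1 bit 2; 38 bits remain
Read 2: bits[10:17] width=7 -> value=78 (bin 1001110); offset now 17 = byte 2 bit 1; 31 bits remain
Read 3: bits[17:18] width=1 -> value=1 (bin 1); offset now 18 = byte 2 bit 2; 30 bits remain
Read 4: bits[18:27] width=9 -> value=169 (bin 010101001); offset now 27 = byte 3 bit 3; 21 bits remain
Read 5: bits[27:29] width=2 -> value=3 (bin 11); offset now 29 = byte 3 bit 5; 19 bits remain
Read 6: bits[29:31] width=2 -> value=2 (bin 10); offset now 31 = byte 3 bit 7; 17 bits remain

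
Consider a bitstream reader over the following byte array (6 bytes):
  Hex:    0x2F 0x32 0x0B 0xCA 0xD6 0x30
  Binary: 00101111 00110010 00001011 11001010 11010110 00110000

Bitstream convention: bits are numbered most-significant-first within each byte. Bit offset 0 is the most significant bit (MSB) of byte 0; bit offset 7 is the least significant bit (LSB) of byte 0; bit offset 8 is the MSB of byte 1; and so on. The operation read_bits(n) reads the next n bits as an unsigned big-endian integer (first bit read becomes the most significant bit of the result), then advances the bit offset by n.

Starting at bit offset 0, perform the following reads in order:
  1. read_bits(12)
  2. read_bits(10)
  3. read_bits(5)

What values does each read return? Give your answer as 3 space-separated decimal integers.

Read 1: bits[0:12] width=12 -> value=755 (bin 001011110011); offset now 12 = byte 1 bit 4; 36 bits remain
Read 2: bits[12:22] width=10 -> value=130 (bin 0010000010); offset now 22 = byte 2 bit 6; 26 bits remain
Read 3: bits[22:27] width=5 -> value=30 (bin 11110); offset now 27 = byte 3 bit 3; 21 bits remain

Answer: 755 130 30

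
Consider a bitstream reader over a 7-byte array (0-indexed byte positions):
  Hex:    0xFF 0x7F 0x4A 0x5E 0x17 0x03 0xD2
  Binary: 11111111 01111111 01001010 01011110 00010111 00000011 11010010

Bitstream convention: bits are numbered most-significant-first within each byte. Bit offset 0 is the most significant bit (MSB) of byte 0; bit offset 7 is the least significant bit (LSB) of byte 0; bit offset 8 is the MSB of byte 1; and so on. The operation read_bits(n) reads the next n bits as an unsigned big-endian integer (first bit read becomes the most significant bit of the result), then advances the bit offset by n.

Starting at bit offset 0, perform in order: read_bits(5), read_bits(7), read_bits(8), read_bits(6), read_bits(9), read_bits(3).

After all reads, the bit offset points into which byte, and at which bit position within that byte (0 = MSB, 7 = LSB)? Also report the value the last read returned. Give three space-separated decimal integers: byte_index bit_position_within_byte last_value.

Answer: 4 6 5

Derivation:
Read 1: bits[0:5] width=5 -> value=31 (bin 11111); offset now 5 = byte 0 bit 5; 51 bits remain
Read 2: bits[5:12] width=7 -> value=119 (bin 1110111); offset now 12 = byte 1 bit 4; 44 bits remain
Read 3: bits[12:20] width=8 -> value=244 (bin 11110100); offset now 20 = byte 2 bit 4; 36 bits remain
Read 4: bits[20:26] width=6 -> value=41 (bin 101001); offset now 26 = byte 3 bit 2; 30 bits remain
Read 5: bits[26:35] width=9 -> value=240 (bin 011110000); offset now 35 = byte 4 bit 3; 21 bits remain
Read 6: bits[35:38] width=3 -> value=5 (bin 101); offset now 38 = byte 4 bit 6; 18 bits remain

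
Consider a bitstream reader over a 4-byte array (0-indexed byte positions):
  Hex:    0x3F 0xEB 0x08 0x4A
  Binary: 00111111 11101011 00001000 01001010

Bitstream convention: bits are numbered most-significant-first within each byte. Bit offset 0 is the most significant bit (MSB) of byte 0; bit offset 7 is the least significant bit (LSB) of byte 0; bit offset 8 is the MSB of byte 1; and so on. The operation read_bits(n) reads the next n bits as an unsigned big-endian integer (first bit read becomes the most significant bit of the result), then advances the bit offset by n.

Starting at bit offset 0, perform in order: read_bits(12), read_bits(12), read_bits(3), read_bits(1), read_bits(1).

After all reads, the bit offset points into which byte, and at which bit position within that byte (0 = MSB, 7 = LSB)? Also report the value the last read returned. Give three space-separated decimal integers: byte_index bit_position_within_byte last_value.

Read 1: bits[0:12] width=12 -> value=1022 (bin 001111111110); offset now 12 = byte 1 bit 4; 20 bits remain
Read 2: bits[12:24] width=12 -> value=2824 (bin 101100001000); offset now 24 = byte 3 bit 0; 8 bits remain
Read 3: bits[24:27] width=3 -> value=2 (bin 010); offset now 27 = byte 3 bit 3; 5 bits remain
Read 4: bits[27:28] width=1 -> value=0 (bin 0); offset now 28 = byte 3 bit 4; 4 bits remain
Read 5: bits[28:29] width=1 -> value=1 (bin 1); offset now 29 = byte 3 bit 5; 3 bits remain

Answer: 3 5 1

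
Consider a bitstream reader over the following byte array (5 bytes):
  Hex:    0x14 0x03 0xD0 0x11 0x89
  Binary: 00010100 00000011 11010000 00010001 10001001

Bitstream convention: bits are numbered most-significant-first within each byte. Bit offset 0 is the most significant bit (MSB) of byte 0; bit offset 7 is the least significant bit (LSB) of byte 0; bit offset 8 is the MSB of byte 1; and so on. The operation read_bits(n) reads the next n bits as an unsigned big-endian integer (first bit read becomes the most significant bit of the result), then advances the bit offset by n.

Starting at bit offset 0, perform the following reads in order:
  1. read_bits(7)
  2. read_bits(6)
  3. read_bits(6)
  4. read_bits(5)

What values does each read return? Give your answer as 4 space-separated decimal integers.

Answer: 10 0 30 16

Derivation:
Read 1: bits[0:7] width=7 -> value=10 (bin 0001010); offset now 7 = byte 0 bit 7; 33 bits remain
Read 2: bits[7:13] width=6 -> value=0 (bin 000000); offset now 13 = byte 1 bit 5; 27 bits remain
Read 3: bits[13:19] width=6 -> value=30 (bin 011110); offset now 19 = byte 2 bit 3; 21 bits remain
Read 4: bits[19:24] width=5 -> value=16 (bin 10000); offset now 24 = byte 3 bit 0; 16 bits remain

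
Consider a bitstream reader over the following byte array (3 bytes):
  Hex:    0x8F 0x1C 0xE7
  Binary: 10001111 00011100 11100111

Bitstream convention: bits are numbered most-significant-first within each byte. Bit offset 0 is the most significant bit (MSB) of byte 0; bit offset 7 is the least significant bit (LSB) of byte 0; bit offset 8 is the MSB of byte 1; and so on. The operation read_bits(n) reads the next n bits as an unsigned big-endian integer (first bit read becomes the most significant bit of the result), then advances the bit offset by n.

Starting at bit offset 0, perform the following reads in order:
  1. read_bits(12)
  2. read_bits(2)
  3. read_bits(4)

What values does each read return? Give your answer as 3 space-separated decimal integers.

Answer: 2289 3 3

Derivation:
Read 1: bits[0:12] width=12 -> value=2289 (bin 100011110001); offset now 12 = byte 1 bit 4; 12 bits remain
Read 2: bits[12:14] width=2 -> value=3 (bin 11); offset now 14 = byte 1 bit 6; 10 bits remain
Read 3: bits[14:18] width=4 -> value=3 (bin 0011); offset now 18 = byte 2 bit 2; 6 bits remain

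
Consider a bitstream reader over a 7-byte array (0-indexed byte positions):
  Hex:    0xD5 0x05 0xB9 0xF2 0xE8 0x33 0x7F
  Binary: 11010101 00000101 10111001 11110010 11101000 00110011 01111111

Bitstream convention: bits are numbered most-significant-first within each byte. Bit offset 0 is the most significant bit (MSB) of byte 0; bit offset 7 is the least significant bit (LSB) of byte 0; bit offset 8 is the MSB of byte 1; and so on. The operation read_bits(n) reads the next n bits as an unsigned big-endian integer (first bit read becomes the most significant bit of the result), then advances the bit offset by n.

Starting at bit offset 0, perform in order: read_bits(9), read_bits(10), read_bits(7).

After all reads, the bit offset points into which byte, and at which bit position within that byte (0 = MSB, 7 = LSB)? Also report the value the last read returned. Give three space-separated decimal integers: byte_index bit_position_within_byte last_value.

Read 1: bits[0:9] width=9 -> value=426 (bin 110101010); offset now 9 = byte 1 bit 1; 47 bits remain
Read 2: bits[9:19] width=10 -> value=45 (bin 0000101101); offset now 19 = byte 2 bit 3; 37 bits remain
Read 3: bits[19:26] width=7 -> value=103 (bin 1100111); offset now 26 = byte 3 bit 2; 30 bits remain

Answer: 3 2 103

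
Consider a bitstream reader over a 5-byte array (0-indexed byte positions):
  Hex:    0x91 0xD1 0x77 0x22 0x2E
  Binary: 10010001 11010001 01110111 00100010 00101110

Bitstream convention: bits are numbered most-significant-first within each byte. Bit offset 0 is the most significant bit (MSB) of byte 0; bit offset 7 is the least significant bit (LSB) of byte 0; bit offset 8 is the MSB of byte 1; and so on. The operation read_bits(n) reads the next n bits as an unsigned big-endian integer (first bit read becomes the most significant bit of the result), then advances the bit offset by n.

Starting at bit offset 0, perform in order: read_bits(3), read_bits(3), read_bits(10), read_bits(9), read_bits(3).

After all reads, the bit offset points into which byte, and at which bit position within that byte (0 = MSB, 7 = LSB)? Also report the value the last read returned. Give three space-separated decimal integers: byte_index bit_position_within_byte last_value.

Read 1: bits[0:3] width=3 -> value=4 (bin 100); offset now 3 = byte 0 bit 3; 37 bits remain
Read 2: bits[3:6] width=3 -> value=4 (bin 100); offset now 6 = byte 0 bit 6; 34 bits remain
Read 3: bits[6:16] width=10 -> value=465 (bin 0111010001); offset now 16 = byte 2 bit 0; 24 bits remain
Read 4: bits[16:25] width=9 -> value=238 (bin 011101110); offset now 25 = byte 3 bit 1; 15 bits remain
Read 5: bits[25:28] width=3 -> value=2 (bin 010); offset now 28 = byte 3 bit 4; 12 bits remain

Answer: 3 4 2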